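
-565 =-565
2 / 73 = 0.03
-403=-403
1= 1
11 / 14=0.79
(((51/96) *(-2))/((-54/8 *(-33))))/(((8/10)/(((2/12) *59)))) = -5015/85536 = -0.06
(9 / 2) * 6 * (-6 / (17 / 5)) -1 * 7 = -929 / 17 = -54.65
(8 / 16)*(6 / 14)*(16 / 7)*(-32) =-768 / 49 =-15.67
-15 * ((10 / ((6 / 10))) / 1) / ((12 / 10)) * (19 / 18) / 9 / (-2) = 12.22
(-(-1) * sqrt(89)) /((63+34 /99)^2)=9801 * sqrt(89) /39325441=0.00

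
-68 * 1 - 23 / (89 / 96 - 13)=-76604 / 1159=-66.09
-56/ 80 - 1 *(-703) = 7023/ 10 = 702.30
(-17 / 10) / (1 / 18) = -153 / 5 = -30.60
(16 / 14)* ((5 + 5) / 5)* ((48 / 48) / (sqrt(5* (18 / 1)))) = 8* sqrt(10) / 105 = 0.24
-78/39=-2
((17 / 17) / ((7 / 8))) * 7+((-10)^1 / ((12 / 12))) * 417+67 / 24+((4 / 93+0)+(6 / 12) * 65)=-1023413 / 248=-4126.67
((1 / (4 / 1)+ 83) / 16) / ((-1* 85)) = -333 / 5440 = -0.06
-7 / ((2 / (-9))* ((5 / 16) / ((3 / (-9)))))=-33.60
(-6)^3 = -216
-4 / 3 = -1.33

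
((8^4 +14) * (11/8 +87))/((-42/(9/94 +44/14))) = -147433235/5264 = -28007.83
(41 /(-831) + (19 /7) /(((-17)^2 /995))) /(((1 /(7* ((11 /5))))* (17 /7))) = 1203287624 /20413515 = 58.95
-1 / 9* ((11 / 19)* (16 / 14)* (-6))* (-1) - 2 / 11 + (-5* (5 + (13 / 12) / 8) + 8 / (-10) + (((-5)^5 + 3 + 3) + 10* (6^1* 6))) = -652170289 / 234080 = -2786.10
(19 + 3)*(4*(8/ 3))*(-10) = -7040/ 3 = -2346.67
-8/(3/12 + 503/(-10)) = 160/1001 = 0.16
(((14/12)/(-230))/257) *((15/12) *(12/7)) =-1/23644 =-0.00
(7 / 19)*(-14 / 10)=-49 / 95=-0.52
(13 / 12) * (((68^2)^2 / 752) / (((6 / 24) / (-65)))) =-1129203920 / 141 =-8008538.44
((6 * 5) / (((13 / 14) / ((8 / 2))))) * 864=1451520 / 13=111655.38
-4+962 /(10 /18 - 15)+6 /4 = -691 /10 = -69.10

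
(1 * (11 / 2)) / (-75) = -11 / 150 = -0.07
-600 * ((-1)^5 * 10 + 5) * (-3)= -9000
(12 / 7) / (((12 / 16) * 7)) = 16 / 49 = 0.33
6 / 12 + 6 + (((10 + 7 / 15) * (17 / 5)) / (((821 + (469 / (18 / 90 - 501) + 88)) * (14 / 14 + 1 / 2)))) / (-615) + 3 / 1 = 5978054030171 / 629271659250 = 9.50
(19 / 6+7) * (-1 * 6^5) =-79056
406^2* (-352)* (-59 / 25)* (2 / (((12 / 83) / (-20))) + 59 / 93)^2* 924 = 231612384352137051648 / 24025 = 9640473854407369.48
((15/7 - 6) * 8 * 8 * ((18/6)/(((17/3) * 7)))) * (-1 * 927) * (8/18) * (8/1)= 51259392/833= 61535.88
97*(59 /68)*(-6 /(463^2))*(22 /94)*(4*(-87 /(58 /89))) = 50425353 /171280831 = 0.29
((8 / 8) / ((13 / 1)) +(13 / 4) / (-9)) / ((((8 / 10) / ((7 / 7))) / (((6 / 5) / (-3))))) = 133 / 936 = 0.14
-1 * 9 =-9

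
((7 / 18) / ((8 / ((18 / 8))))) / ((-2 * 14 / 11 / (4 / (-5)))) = 11 / 320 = 0.03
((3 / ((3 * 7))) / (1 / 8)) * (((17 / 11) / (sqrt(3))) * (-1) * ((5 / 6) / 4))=-85 * sqrt(3) / 693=-0.21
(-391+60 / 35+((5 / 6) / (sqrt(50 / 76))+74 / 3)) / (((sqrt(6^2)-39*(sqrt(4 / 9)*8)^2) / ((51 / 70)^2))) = 19915857 / 113533000-2601*sqrt(38) / 32438000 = 0.17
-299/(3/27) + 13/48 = -129155/48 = -2690.73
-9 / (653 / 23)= -207 / 653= -0.32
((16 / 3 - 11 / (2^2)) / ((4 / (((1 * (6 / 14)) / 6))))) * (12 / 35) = 31 / 1960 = 0.02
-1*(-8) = 8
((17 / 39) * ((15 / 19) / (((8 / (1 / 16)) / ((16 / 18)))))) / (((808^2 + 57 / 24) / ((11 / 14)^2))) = 10285 / 4551345640296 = 0.00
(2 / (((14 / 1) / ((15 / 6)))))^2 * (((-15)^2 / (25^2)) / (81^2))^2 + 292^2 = 222032648577601 / 2604060900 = 85264.00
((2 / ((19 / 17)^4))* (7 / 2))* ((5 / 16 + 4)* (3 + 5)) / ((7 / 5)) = 110.55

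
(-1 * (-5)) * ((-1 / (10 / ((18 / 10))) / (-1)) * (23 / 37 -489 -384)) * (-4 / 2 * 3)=871506 / 185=4710.84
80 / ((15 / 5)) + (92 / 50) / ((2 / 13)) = 2897 / 75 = 38.63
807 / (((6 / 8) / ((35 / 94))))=18830 / 47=400.64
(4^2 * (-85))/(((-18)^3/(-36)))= -680/81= -8.40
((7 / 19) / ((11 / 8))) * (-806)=-45136 / 209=-215.96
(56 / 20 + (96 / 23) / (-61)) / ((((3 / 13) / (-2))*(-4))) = 124553 / 21045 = 5.92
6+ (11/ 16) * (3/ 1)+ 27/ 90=669/ 80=8.36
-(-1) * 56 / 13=4.31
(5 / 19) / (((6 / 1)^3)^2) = 5 / 886464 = 0.00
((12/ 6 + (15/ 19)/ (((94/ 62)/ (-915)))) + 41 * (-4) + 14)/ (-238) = 557639/ 212534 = 2.62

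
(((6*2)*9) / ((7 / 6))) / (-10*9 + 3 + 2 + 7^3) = 108 / 301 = 0.36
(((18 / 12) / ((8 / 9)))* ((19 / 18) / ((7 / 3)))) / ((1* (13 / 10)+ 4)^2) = 4275 / 157304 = 0.03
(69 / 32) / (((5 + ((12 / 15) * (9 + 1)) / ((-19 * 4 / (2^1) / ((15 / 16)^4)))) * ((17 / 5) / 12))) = 8054784 / 5119907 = 1.57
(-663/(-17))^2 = 1521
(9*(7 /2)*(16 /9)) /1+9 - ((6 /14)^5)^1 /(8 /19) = 8735023 /134456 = 64.97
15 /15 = 1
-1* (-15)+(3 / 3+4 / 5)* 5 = 24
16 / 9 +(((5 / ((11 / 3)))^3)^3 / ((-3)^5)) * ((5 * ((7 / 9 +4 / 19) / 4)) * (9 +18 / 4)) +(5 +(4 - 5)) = 15027814252789 / 3225672441288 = 4.66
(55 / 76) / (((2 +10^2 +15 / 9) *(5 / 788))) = 6501 / 5909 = 1.10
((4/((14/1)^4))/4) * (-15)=-15/38416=-0.00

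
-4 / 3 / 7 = -4 / 21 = -0.19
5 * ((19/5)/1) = 19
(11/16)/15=11/240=0.05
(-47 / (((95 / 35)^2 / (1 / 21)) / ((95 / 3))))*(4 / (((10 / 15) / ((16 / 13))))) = -52640 / 741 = -71.04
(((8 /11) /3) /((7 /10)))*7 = 80 /33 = 2.42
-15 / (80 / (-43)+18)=-645 / 694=-0.93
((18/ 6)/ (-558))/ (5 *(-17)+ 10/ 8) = 2/ 31155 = 0.00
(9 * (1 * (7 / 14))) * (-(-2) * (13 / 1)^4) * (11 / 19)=2827539 / 19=148817.84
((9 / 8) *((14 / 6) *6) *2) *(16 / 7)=72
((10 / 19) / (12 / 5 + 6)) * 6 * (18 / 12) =75 / 133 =0.56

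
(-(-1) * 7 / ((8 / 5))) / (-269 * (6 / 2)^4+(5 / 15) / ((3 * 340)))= -26775 / 133348678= -0.00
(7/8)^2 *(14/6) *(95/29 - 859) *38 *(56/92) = -23585023/667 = -35359.85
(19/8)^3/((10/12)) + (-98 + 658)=737377/1280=576.08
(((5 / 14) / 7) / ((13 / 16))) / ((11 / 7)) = 40 / 1001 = 0.04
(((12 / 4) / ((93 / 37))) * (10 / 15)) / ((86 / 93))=37 / 43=0.86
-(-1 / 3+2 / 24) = 1 / 4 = 0.25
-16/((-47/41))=656/47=13.96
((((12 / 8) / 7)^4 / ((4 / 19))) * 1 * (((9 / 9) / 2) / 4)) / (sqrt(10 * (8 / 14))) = 1539 * sqrt(70) / 24586240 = 0.00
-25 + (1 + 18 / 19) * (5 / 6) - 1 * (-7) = -1867 / 114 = -16.38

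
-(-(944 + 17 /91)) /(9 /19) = 1632499 /819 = 1993.28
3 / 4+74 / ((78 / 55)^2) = 228413 / 6084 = 37.54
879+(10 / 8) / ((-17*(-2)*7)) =836813 / 952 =879.01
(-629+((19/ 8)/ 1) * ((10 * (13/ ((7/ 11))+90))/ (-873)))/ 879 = -15448711/ 21486276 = -0.72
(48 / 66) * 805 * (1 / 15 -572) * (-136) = 45538371.88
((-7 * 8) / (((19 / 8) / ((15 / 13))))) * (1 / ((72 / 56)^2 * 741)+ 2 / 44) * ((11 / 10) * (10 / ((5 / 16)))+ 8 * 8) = -124.88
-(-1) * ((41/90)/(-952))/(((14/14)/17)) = -41/5040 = -0.01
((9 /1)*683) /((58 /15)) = 92205 /58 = 1589.74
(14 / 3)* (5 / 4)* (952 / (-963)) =-16660 / 2889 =-5.77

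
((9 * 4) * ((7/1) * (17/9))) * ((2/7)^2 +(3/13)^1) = 13532/91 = 148.70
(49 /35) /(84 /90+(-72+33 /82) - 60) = -0.01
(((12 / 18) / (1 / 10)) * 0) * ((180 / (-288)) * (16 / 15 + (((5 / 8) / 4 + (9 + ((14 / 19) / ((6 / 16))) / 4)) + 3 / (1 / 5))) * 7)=0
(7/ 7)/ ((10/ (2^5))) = 16/ 5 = 3.20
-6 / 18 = -1 / 3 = -0.33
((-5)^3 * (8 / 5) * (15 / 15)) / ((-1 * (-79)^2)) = 200 / 6241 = 0.03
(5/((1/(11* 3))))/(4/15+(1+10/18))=90.55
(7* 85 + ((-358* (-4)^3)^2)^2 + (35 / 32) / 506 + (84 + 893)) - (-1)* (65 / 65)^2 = 4462235609830298788963 / 16192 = 275582732820547109.00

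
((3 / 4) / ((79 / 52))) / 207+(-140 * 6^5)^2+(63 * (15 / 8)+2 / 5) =258407282320627711 / 218040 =1185137049718.53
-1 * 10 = -10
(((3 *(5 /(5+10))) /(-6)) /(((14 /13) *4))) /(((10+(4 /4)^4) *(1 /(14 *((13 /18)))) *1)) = -169 /4752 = -0.04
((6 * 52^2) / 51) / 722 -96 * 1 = -586448 / 6137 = -95.56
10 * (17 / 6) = 85 / 3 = 28.33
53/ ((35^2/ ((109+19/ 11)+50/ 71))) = 4612484/ 956725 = 4.82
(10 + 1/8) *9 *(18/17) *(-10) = -32805/34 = -964.85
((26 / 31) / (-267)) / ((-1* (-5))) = -26 / 41385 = -0.00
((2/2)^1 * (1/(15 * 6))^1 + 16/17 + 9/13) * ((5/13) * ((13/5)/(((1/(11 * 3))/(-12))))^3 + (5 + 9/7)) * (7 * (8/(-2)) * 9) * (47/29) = 225887381219153192/801125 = 281962716453.93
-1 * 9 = -9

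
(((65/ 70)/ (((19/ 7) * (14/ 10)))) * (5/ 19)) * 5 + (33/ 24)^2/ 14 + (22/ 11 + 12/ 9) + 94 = 94892195/ 970368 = 97.79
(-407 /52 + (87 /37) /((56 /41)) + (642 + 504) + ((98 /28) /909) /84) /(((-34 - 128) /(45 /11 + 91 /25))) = -44502686071061 /818099181900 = -54.40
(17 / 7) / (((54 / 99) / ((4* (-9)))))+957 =5577 / 7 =796.71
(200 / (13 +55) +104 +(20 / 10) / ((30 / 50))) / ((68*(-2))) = -703 / 867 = -0.81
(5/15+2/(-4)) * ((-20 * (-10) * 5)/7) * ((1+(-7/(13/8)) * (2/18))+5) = -323000/2457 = -131.46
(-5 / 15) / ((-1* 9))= 1 / 27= 0.04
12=12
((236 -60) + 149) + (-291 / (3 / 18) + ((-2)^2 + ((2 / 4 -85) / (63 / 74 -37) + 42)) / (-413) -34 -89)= -1705901903 / 1104775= -1544.12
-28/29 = -0.97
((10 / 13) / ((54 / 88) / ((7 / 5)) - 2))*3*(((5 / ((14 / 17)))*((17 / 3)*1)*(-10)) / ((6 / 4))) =6358000 / 18759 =338.93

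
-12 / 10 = -6 / 5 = -1.20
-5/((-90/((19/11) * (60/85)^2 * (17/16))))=19/374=0.05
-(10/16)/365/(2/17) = -17/1168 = -0.01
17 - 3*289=-850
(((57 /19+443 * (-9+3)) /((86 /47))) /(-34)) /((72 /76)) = 45.05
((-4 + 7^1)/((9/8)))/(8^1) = 1/3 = 0.33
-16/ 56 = -0.29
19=19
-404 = -404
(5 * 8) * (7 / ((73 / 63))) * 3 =52920 / 73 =724.93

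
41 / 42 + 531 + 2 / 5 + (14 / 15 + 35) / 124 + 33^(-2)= 2517522233 / 4726260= 532.67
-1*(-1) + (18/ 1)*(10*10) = 1801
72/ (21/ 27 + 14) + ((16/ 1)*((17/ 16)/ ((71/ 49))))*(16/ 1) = 1818632/ 9443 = 192.59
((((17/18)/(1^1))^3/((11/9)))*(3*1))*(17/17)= 4913/2376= 2.07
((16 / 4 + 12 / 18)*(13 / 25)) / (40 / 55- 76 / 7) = -539 / 2250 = -0.24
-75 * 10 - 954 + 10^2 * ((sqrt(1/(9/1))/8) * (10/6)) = -30547/18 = -1697.06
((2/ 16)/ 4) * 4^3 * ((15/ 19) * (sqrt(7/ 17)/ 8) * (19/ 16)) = 15 * sqrt(119)/ 1088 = 0.15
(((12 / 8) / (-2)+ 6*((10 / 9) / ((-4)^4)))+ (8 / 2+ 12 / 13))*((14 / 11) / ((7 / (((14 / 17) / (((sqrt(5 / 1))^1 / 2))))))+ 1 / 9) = 10481 / 22464+ 73367*sqrt(5) / 291720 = 1.03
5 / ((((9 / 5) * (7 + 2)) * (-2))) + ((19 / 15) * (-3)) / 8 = -2039 / 3240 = -0.63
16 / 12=4 / 3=1.33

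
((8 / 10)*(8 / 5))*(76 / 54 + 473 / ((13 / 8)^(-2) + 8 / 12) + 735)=272206192 / 178875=1521.77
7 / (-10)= -7 / 10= -0.70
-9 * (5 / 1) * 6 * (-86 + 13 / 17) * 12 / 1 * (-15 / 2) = -2071217.65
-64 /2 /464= -2 /29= -0.07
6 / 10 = 3 / 5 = 0.60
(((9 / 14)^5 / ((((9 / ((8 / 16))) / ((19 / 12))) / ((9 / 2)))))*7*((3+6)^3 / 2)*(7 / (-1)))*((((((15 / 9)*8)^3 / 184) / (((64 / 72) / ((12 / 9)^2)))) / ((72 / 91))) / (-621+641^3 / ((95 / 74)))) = -0.00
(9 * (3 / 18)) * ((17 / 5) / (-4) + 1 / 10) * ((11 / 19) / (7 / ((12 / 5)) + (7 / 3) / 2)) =-297 / 1862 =-0.16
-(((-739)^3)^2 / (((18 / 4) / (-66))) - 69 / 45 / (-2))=2388900449345366893.90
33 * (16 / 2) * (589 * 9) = 1399464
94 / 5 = 18.80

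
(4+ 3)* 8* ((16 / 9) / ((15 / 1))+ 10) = 76496 / 135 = 566.64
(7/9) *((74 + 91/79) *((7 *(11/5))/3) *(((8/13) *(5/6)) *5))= 21333620/27729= 769.36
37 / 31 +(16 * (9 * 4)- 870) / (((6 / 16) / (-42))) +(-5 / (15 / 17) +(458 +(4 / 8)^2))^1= 12418021 / 372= 33381.78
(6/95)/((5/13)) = 78/475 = 0.16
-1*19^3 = -6859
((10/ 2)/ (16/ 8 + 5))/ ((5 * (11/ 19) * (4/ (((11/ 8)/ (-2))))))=-19/ 448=-0.04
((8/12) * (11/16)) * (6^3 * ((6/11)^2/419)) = 324/4609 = 0.07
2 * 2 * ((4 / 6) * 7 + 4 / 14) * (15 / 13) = 160 / 7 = 22.86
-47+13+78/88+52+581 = 26395/44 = 599.89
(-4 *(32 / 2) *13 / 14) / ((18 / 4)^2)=-1664 / 567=-2.93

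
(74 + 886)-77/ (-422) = 405197/ 422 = 960.18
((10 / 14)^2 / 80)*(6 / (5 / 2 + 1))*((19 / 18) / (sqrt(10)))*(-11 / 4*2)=-209*sqrt(10) / 32928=-0.02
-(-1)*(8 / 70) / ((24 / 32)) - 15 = -1559 / 105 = -14.85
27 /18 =3 /2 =1.50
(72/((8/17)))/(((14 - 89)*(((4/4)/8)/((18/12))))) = -612/25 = -24.48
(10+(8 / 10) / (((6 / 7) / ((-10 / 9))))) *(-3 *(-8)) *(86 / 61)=166496 / 549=303.27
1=1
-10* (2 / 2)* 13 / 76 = -65 / 38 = -1.71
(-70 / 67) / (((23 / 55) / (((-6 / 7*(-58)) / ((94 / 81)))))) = -7751700 / 72427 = -107.03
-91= -91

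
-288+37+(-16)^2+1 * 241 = 246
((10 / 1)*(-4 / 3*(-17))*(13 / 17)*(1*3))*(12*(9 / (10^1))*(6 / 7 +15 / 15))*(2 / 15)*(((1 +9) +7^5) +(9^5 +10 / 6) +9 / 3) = 527539584 / 5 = 105507916.80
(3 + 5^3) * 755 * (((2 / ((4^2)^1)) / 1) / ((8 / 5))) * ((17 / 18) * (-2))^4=630583550 / 6561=96110.89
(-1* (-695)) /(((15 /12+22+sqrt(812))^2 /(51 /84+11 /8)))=3338989890 /132031543-229583520* sqrt(203) /132031543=0.51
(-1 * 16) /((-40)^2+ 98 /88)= -704 /70449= -0.01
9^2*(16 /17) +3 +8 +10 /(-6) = 4364 /51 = 85.57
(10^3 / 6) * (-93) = -15500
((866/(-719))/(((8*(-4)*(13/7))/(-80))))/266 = -2165/355186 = -0.01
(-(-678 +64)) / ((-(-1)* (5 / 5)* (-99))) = -614 / 99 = -6.20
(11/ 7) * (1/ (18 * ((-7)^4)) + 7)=3327797/ 302526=11.00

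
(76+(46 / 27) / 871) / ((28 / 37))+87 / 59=101.91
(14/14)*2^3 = 8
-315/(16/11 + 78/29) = -76.01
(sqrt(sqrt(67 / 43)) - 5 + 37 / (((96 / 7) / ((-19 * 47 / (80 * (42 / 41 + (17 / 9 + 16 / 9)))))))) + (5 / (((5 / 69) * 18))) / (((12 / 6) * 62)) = -1564511411 / 137372160 + 43^(3 / 4) * 67^(1 / 4) / 43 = -10.27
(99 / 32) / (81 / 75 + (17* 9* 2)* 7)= 275 / 190496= 0.00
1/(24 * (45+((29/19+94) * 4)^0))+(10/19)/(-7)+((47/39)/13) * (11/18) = -3937523/223331472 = -0.02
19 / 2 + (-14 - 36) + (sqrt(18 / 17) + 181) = 3 * sqrt(34) / 17 + 281 / 2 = 141.53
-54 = -54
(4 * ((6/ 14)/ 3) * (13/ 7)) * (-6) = -312/ 49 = -6.37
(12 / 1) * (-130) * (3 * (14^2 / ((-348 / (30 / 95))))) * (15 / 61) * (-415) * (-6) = 17130204000 / 33611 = 509660.65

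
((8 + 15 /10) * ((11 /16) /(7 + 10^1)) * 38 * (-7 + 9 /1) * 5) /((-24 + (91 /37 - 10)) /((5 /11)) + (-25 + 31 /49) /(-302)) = -27177821825 /12902390448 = -2.11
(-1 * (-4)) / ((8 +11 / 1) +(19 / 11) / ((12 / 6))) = 88 / 437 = 0.20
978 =978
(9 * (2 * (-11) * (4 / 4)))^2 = 39204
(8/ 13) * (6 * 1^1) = 48/ 13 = 3.69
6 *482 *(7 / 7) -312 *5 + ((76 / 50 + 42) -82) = 32338 / 25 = 1293.52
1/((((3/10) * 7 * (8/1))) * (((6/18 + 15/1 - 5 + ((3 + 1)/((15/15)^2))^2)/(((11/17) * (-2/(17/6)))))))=-165/159817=-0.00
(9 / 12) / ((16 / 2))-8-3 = -349 / 32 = -10.91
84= 84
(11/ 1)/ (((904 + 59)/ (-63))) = -77/ 107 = -0.72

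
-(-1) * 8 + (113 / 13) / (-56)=5711 / 728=7.84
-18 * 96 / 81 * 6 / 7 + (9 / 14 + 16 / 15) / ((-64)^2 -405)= -14173081 / 775110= -18.29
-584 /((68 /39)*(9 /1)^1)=-1898 /51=-37.22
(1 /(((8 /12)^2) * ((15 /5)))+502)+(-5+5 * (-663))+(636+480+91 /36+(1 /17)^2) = -8836735 /5202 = -1698.72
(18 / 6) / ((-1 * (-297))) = 1 / 99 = 0.01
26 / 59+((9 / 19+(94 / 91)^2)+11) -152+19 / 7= -1265313243 / 9283001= -136.30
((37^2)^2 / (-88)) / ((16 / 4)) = -1874161 / 352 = -5324.32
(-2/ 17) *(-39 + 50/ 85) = 1306/ 289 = 4.52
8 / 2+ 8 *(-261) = -2084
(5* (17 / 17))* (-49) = -245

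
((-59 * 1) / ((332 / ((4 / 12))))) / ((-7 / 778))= 22951 / 3486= 6.58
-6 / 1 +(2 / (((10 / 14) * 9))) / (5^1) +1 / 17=-22487 / 3825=-5.88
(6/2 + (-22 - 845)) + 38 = -826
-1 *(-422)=422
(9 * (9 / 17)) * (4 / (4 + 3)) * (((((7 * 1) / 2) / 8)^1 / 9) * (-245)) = -2205 / 68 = -32.43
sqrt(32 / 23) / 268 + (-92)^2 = sqrt(46) / 1541 + 8464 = 8464.00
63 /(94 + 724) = 63 /818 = 0.08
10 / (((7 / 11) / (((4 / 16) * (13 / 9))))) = 715 / 126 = 5.67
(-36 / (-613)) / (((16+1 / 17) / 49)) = 1428 / 7969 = 0.18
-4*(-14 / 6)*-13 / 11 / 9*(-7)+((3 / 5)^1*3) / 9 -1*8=1157 / 1485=0.78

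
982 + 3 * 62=1168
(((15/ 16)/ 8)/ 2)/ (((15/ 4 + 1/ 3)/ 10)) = 225/ 1568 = 0.14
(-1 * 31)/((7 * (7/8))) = -248/49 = -5.06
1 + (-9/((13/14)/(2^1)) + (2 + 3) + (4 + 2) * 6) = 294/13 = 22.62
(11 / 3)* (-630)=-2310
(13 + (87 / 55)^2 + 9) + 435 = 459.50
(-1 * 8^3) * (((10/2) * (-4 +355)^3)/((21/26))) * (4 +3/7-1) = -23026326036480/49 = -469925021152.65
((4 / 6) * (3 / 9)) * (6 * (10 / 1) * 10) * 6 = 800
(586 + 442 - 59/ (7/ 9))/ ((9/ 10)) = 66650/ 63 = 1057.94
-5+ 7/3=-8/3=-2.67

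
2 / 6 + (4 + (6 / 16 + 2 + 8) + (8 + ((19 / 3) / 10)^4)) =18524071 / 810000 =22.87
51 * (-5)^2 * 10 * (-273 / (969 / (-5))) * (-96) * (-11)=360360000 / 19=18966315.79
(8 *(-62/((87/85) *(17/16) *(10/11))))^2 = 1905147904/7569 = 251704.04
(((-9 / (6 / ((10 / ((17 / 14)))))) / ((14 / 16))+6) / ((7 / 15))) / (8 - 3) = -414 / 119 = -3.48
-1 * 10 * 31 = -310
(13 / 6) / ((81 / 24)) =52 / 81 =0.64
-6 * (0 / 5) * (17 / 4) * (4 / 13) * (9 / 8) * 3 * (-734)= 0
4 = 4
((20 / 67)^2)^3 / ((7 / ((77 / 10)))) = 70400000 / 90458382169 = 0.00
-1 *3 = -3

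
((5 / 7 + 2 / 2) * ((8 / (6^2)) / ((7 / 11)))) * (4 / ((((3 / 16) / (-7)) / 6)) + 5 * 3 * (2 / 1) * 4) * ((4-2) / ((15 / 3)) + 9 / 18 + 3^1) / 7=-443872 / 1715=-258.82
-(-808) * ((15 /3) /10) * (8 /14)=1616 /7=230.86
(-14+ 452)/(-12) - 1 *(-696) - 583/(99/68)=4663/18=259.06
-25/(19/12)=-300/19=-15.79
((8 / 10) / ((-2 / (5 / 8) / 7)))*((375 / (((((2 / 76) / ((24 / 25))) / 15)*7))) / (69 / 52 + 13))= -533520 / 149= -3580.67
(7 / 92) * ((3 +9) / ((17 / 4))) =84 / 391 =0.21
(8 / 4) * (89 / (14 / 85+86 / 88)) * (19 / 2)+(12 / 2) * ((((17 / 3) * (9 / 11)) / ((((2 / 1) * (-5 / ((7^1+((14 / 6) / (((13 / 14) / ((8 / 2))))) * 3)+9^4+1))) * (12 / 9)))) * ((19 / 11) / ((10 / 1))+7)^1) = -1080200282989 / 11104600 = -97275.03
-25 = -25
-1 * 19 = -19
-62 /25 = -2.48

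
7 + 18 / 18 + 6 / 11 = 94 / 11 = 8.55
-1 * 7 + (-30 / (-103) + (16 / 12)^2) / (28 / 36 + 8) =-55041 / 8137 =-6.76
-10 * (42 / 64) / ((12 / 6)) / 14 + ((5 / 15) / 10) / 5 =-1093 / 4800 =-0.23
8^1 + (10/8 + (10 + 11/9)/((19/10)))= 10367/684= 15.16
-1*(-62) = 62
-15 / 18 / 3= -0.28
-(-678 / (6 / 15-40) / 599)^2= -319225 / 390734289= -0.00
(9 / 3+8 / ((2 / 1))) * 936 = 6552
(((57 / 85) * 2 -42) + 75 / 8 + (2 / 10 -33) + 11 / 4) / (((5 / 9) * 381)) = -0.29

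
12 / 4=3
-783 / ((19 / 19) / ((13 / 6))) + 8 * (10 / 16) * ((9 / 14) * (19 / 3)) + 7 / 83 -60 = -1008650 / 581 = -1736.06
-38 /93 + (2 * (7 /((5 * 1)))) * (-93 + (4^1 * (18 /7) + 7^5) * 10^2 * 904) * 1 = 1979407861124 /465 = 4256791099.19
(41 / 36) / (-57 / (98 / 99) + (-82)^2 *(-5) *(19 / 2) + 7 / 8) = -4018 / 1127007981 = -0.00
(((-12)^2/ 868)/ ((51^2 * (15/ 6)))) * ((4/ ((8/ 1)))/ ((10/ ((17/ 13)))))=2/ 1198925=0.00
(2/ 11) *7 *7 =98/ 11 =8.91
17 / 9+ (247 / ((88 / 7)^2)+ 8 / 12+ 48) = 3632447 / 69696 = 52.12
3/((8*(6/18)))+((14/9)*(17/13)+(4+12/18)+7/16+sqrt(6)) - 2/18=sqrt(6)+5087/624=10.60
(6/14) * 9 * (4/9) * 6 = 72/7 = 10.29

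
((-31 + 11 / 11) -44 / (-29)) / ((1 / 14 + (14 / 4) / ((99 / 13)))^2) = -198342837 / 1963648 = -101.01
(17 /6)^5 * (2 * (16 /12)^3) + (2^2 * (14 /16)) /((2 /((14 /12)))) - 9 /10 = 227476739 /262440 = 866.78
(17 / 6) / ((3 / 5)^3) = 13.12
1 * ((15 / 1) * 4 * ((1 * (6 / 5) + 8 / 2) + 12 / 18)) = 352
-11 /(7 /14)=-22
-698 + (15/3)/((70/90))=-4841/7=-691.57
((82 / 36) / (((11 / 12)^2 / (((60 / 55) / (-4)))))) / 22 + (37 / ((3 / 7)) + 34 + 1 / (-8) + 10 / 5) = 42930245 / 351384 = 122.17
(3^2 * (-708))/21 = -303.43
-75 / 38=-1.97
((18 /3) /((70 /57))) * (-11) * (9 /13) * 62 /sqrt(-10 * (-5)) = -326.23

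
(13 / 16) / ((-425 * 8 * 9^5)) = -13 / 3212265600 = -0.00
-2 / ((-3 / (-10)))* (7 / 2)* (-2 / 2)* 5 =350 / 3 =116.67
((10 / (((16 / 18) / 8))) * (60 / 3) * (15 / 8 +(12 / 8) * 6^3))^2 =344070230625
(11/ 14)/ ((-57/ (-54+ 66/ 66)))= 0.73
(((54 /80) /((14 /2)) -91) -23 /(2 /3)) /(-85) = 35113 /23800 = 1.48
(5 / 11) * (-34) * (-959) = 163030 / 11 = 14820.91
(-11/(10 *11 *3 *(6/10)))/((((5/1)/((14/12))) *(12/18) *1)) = -0.02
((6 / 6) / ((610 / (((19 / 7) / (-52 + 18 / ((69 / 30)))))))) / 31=-437 / 134487920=-0.00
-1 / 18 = -0.06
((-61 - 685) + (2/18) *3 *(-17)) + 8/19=-42821/57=-751.25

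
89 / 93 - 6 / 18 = 58 / 93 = 0.62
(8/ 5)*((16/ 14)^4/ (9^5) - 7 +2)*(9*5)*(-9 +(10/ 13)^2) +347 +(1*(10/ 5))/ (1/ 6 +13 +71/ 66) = 43080357812978/ 12767935635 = 3374.11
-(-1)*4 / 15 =4 / 15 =0.27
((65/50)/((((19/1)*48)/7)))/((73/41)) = 3731/665760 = 0.01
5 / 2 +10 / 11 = 75 / 22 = 3.41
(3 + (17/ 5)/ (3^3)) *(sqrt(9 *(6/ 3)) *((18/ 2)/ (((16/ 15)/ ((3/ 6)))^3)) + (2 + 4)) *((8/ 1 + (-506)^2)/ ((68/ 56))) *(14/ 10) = 89344313415 *sqrt(2)/ 34816 + 7059303776/ 1275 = 9165843.14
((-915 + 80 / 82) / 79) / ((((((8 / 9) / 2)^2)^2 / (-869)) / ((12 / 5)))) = 1622764935 / 2624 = 618431.76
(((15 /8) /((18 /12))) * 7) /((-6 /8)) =-35 /3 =-11.67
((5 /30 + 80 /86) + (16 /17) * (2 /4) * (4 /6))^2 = 38278969 /19236996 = 1.99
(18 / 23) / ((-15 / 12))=-72 / 115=-0.63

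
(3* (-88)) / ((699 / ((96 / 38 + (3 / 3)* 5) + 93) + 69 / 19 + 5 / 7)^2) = -2.07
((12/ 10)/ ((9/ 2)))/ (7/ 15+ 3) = 1/ 13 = 0.08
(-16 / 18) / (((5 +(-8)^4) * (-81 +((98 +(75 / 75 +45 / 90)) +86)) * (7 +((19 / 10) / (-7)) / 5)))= -5600 / 18752687811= -0.00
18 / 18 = 1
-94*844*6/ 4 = -119004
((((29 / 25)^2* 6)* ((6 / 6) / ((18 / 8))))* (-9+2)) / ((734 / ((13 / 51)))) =-306124 / 35094375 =-0.01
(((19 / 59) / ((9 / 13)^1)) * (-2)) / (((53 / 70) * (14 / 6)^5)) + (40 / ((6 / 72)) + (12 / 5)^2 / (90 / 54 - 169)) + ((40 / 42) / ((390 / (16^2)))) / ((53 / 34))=2647746434657756 / 5512132305225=480.35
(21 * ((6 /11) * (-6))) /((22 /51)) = -159.32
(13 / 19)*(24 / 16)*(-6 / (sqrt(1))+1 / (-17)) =-4017 / 646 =-6.22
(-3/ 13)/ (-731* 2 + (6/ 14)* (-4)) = 21/ 133198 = 0.00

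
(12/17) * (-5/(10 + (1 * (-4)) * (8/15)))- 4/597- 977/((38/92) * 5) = -26936768012/56885145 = -473.53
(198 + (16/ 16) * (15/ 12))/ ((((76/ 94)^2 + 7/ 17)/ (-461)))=-13797610601/ 160044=-86211.36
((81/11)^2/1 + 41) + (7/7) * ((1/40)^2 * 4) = 4608921/48400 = 95.23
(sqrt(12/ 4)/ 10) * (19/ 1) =19 * sqrt(3)/ 10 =3.29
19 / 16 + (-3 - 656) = -10525 / 16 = -657.81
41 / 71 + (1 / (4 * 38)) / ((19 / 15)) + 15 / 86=6675199 / 8817064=0.76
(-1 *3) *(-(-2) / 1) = -6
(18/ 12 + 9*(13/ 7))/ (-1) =-255/ 14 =-18.21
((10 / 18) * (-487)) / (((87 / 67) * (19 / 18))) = -197.39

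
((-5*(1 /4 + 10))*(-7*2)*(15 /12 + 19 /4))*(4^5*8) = 35266560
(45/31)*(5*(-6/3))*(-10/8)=18.15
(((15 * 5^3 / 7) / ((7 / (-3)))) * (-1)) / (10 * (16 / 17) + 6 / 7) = 95625 / 8554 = 11.18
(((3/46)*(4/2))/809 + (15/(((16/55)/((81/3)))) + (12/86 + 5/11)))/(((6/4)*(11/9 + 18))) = 588385281903/12180737624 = 48.30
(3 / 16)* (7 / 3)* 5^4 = 4375 / 16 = 273.44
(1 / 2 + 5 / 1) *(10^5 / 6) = 275000 / 3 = 91666.67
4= 4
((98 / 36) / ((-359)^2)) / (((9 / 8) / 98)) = 19208 / 10439361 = 0.00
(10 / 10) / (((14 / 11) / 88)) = 484 / 7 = 69.14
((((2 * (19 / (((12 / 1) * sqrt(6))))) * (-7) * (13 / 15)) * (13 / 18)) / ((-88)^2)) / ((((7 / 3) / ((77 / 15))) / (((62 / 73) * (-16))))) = 0.02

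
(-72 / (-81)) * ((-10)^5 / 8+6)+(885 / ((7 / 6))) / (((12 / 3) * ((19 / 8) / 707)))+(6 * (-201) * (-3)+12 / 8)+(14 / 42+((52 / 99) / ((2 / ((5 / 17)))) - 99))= 1041785441 / 21318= 48868.82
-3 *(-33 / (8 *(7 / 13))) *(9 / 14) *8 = 11583 / 98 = 118.19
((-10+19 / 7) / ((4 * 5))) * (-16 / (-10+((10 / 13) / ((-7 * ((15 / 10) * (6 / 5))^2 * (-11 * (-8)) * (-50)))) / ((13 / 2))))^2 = -0.93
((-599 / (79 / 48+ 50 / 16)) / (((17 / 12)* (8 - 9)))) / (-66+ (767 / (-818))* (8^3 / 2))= -70557408 / 243643405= -0.29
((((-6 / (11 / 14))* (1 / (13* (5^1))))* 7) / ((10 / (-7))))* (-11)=-2058 / 325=-6.33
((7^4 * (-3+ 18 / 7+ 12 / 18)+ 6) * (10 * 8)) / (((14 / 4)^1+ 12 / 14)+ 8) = 1940960 / 519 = 3739.81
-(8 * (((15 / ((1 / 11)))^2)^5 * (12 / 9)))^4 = -647847314674286482138172817624130430752251671011440298705301284790039062500000000000000000000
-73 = -73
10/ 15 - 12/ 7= -22/ 21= -1.05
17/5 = 3.40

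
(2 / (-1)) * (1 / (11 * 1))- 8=-90 / 11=-8.18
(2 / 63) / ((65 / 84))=8 / 195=0.04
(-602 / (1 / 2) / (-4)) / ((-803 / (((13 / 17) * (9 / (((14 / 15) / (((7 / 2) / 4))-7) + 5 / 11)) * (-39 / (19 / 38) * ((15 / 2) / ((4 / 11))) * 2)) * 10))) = -16996604625 / 1121864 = -15150.33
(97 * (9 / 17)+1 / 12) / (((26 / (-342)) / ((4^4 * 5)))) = -191392320 / 221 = -866028.60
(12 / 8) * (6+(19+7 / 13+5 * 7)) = 2361 / 26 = 90.81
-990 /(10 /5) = -495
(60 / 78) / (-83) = -10 / 1079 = -0.01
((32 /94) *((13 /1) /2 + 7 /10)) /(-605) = -576 /142175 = -0.00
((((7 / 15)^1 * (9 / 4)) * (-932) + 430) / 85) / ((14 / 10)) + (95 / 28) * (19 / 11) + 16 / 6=307639 / 78540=3.92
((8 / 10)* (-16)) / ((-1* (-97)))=-64 / 485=-0.13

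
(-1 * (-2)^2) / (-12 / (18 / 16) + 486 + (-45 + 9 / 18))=-24 / 2585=-0.01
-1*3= -3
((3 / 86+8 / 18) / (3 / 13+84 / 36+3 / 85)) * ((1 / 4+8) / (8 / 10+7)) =247775 / 1270392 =0.20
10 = 10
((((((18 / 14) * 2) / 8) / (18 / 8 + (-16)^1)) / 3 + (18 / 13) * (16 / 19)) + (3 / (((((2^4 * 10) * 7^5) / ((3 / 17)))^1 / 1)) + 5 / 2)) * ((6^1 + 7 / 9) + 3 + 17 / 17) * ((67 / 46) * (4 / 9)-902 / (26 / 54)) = -73836.91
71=71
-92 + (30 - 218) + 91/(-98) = -3933/14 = -280.93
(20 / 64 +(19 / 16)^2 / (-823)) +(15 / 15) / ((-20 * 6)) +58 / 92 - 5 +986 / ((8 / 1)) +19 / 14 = 61332156329 / 508811520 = 120.54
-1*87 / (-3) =29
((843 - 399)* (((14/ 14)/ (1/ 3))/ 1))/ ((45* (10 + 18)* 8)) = 37/ 280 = 0.13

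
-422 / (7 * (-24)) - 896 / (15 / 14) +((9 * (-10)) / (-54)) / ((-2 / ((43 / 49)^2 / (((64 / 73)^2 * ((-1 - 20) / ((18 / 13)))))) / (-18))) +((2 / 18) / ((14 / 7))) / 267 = -4487881121434267 / 5376346859520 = -834.75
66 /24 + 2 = 19 /4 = 4.75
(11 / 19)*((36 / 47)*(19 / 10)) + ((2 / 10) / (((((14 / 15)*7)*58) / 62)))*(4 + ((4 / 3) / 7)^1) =2290046 / 2337545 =0.98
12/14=6/7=0.86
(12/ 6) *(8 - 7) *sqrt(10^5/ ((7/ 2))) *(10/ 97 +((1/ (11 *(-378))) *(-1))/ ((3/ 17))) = 25277800 *sqrt(35)/ 4234923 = 35.31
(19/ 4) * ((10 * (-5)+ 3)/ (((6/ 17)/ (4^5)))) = -1943168/ 3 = -647722.67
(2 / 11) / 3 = 2 / 33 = 0.06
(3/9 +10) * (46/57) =1426/171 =8.34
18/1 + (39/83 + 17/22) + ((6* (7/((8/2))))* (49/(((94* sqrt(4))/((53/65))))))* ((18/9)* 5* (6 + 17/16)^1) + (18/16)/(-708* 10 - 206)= 23000156509063/130062211136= 176.84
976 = 976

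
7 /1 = 7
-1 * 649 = -649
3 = 3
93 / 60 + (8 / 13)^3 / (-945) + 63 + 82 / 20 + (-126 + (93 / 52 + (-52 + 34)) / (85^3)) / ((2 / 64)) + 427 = -3607148361010591 / 1020019864500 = -3536.35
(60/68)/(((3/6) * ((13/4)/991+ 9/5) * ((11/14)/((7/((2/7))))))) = 203947800/6683567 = 30.51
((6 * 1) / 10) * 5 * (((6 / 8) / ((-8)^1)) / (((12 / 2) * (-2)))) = 3 / 128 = 0.02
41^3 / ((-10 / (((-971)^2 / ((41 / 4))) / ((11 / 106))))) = -6109129688.22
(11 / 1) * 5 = 55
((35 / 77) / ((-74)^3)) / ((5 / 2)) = -1 / 2228732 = -0.00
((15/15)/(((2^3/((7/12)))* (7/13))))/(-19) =-13/1824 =-0.01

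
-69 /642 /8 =-23 /1712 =-0.01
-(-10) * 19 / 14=95 / 7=13.57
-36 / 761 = -0.05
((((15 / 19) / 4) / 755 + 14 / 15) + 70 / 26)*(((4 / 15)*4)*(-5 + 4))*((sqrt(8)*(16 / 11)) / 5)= -94418816*sqrt(2) / 41959125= -3.18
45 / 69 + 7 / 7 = 38 / 23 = 1.65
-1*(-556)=556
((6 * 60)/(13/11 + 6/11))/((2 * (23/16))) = 31680/437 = 72.49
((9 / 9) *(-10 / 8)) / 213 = -5 / 852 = -0.01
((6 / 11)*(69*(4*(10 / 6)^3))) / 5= 4600 / 33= 139.39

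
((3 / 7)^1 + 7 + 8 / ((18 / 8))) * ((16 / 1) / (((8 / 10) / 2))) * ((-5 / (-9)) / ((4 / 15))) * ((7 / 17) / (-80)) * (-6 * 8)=34600 / 153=226.14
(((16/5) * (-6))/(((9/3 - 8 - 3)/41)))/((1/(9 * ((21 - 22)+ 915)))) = 4047192/5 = 809438.40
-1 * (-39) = 39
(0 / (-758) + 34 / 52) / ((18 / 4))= 17 / 117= 0.15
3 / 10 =0.30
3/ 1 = 3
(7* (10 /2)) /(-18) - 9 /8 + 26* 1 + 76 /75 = 43099 /1800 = 23.94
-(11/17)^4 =-14641/83521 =-0.18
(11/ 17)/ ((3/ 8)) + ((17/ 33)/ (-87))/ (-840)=70741729/ 40997880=1.73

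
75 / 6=25 / 2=12.50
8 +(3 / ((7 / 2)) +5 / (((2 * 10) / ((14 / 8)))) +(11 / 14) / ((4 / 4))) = 1129 / 112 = 10.08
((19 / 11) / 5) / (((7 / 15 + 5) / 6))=171 / 451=0.38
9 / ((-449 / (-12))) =108 / 449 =0.24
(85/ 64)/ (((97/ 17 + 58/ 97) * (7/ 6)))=28033/ 155232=0.18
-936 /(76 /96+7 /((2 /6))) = -22464 /523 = -42.95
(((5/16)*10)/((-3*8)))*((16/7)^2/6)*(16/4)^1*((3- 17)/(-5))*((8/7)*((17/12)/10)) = -272/1323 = -0.21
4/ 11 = 0.36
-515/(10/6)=-309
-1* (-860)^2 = -739600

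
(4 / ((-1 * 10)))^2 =4 / 25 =0.16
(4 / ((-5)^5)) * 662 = -2648 / 3125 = -0.85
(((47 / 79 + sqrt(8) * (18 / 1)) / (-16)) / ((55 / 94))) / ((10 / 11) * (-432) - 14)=2209 / 14137840 + 423 * sqrt(2) / 44740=0.01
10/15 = 2/3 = 0.67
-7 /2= -3.50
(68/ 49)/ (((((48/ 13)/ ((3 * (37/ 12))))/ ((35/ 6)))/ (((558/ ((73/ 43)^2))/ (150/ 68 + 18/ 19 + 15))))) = 756946402745/ 3499618248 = 216.29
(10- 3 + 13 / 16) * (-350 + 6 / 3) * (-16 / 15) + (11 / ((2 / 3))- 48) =2868.50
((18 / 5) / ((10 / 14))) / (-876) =-21 / 3650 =-0.01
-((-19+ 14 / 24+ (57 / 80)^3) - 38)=86100421 / 1536000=56.05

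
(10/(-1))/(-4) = 5/2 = 2.50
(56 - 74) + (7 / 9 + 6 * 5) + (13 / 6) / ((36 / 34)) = 1601 / 108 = 14.82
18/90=1/5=0.20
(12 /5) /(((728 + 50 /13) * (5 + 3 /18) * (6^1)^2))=13 /737335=0.00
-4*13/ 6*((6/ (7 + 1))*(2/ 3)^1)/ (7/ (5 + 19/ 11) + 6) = -962/ 1563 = -0.62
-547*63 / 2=-34461 / 2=-17230.50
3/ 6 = 1/ 2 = 0.50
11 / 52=0.21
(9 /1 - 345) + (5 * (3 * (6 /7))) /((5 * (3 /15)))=-2262 /7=-323.14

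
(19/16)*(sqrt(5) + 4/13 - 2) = -209/104 + 19*sqrt(5)/16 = 0.65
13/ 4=3.25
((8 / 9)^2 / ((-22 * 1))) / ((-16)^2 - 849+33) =2 / 31185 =0.00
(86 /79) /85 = 86 /6715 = 0.01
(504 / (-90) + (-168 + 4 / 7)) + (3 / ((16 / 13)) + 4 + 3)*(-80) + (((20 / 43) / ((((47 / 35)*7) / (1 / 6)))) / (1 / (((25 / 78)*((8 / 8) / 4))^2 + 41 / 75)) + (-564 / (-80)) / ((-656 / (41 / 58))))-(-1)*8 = -1102289173241897 / 1198099244160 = -920.03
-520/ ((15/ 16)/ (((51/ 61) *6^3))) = -6110208/ 61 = -100167.34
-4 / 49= -0.08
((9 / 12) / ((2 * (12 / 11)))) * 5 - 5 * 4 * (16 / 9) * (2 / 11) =-15035 / 3168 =-4.75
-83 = -83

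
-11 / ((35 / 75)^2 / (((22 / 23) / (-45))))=1210 / 1127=1.07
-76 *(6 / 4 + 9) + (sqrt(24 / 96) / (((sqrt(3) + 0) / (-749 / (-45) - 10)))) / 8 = -798 + 299 *sqrt(3) / 2160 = -797.76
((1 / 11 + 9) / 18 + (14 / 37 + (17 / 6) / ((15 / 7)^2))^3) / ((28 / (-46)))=-47022899527637333 / 19192307730750000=-2.45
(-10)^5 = -100000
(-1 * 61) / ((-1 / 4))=244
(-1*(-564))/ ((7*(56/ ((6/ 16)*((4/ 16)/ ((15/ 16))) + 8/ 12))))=1081/ 980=1.10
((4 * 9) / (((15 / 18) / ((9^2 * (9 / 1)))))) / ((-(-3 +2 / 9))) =1417176 / 125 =11337.41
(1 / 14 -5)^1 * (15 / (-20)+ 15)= -3933 / 56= -70.23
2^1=2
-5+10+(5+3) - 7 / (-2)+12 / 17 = 585 / 34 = 17.21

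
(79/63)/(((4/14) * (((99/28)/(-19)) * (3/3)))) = -21014/891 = -23.58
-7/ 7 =-1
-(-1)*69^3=328509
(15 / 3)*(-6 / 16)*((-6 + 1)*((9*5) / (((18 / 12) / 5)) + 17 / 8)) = 1426.17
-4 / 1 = -4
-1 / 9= -0.11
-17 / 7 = -2.43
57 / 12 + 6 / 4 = 25 / 4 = 6.25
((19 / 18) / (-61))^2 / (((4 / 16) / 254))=91694 / 301401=0.30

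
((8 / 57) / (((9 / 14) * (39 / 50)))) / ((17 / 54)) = 11200 / 12597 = 0.89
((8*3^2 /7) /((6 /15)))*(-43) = -1105.71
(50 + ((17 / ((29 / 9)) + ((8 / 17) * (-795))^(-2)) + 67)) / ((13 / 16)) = 143434289981 / 953093700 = 150.49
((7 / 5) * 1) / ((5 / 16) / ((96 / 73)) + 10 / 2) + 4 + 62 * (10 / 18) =14014618 / 362025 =38.71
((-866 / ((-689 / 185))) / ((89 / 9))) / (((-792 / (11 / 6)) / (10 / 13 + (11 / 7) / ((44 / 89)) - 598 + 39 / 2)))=16752919385 / 535700256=31.27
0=0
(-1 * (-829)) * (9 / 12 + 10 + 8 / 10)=191499 / 20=9574.95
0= 0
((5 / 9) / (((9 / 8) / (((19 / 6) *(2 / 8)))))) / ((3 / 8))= 760 / 729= 1.04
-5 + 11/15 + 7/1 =41/15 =2.73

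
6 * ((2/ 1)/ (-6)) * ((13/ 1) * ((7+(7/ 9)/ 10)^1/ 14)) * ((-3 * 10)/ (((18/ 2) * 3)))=14.60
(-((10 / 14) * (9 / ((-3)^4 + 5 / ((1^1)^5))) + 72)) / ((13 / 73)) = -3167397 / 7826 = -404.73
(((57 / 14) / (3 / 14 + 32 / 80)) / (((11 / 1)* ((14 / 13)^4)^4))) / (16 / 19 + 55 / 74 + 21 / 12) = 133319544732895997043555 / 2415495630015891365347328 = 0.06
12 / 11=1.09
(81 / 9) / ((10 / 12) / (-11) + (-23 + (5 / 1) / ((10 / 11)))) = -297 / 580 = -0.51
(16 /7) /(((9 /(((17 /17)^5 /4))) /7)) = 4 /9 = 0.44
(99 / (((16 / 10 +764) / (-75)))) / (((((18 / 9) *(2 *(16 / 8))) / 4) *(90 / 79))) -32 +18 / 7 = -109409 / 3248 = -33.69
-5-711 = -716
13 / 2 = 6.50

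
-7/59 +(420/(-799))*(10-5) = -129493/47141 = -2.75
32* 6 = 192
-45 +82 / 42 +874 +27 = 18017 / 21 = 857.95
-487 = -487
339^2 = 114921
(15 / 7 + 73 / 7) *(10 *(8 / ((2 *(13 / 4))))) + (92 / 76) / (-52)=1069919 / 6916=154.70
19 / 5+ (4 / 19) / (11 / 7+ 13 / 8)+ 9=218784 / 17005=12.87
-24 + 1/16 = -383/16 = -23.94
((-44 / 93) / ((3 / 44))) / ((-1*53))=1936 / 14787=0.13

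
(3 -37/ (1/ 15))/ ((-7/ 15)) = 8280/ 7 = 1182.86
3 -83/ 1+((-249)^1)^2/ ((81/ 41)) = 281729/ 9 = 31303.22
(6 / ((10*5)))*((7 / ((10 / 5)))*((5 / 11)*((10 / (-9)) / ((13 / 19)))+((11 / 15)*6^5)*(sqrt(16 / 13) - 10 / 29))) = -256961033 / 311025+1197504*sqrt(13) / 1625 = 1830.85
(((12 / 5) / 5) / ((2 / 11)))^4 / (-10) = -9487368 / 1953125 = -4.86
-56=-56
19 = 19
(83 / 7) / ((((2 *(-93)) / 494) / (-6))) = 41002 / 217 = 188.95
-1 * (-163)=163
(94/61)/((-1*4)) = -47/122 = -0.39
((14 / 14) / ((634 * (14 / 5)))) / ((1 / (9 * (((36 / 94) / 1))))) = 405 / 208586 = 0.00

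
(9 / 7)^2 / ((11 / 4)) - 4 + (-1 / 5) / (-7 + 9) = -18859 / 5390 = -3.50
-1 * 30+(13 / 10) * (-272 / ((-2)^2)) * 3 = -1476 / 5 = -295.20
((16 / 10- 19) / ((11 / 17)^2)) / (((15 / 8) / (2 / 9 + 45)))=-2480776 / 2475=-1002.33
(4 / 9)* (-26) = -104 / 9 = -11.56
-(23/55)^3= -12167/166375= -0.07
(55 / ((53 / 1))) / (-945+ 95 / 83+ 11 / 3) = -13695 / 12407671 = -0.00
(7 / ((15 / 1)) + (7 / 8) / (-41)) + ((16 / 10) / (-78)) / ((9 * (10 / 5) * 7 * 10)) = 8971817 / 20147400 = 0.45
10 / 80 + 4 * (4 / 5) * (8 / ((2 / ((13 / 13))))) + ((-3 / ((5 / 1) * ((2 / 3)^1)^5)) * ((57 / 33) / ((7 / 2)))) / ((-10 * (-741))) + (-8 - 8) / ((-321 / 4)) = 3373632337 / 257056800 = 13.12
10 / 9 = 1.11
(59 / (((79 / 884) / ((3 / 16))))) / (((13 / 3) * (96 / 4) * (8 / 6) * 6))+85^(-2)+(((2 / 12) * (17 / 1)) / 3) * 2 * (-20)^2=993800962241 / 1315065600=755.70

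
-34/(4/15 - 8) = 255/58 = 4.40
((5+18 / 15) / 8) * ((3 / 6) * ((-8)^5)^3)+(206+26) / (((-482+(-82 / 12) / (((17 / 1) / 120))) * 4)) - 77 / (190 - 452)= -80497124235340112043 / 5904170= -13633944184422.22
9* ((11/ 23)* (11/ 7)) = 1089/ 161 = 6.76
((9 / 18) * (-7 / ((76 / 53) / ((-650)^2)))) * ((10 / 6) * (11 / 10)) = -431055625 / 228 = -1890594.85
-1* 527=-527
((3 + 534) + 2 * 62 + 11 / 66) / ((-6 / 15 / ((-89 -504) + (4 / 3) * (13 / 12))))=977792.04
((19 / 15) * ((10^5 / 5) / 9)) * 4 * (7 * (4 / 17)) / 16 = 532000 / 459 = 1159.04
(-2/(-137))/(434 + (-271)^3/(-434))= 868/2752448779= 0.00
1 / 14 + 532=7449 / 14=532.07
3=3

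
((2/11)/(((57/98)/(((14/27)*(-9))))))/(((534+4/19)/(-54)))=1176/7975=0.15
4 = 4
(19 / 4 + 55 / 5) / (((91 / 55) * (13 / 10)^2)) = 12375 / 2197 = 5.63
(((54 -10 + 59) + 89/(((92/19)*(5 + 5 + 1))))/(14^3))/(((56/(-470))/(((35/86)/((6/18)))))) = -373392675/955263232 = -0.39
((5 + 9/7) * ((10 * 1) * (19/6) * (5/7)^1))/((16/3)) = 5225/196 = 26.66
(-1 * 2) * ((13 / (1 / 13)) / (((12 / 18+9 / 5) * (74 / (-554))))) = 1404390 / 1369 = 1025.85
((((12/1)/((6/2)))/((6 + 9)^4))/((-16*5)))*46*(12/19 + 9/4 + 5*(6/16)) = -5543/25650000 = -0.00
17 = 17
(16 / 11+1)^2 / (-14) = -729 / 1694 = -0.43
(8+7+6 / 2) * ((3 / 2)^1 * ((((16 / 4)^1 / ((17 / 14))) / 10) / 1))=756 / 85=8.89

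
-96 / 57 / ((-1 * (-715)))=-32 / 13585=-0.00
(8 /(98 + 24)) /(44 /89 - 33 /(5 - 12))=2492 /197945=0.01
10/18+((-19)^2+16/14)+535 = 897.70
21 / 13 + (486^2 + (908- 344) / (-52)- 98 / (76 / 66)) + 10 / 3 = 174953803 / 741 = 236105.00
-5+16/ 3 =1/ 3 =0.33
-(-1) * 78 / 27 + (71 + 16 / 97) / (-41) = 41275 / 35793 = 1.15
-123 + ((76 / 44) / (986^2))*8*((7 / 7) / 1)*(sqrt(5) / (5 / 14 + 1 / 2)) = -123 + 133*sqrt(5) / 8020617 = -123.00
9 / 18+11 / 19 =41 / 38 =1.08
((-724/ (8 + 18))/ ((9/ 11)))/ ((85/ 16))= -63712/ 9945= -6.41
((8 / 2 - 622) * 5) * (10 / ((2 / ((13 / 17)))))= -200850 / 17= -11814.71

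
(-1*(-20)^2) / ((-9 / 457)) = 182800 / 9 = 20311.11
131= 131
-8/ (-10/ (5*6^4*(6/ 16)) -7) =972/ 851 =1.14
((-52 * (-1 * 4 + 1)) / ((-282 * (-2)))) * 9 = 117 / 47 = 2.49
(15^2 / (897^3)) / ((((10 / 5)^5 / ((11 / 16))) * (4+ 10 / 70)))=1925 / 1190701165056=0.00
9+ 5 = 14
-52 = -52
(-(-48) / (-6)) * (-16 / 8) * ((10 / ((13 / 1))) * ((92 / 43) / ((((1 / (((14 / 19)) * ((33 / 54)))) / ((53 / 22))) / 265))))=723598400 / 95589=7569.89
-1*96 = -96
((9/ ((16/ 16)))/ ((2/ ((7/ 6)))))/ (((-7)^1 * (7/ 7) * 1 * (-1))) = 3/ 4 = 0.75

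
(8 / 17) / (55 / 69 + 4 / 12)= 92 / 221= 0.42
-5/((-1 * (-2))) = -5/2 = -2.50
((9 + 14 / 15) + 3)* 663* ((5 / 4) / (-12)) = -21437 / 24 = -893.21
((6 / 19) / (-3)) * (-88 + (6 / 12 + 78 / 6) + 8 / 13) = 1921 / 247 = 7.78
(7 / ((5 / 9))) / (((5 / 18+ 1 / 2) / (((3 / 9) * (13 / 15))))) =117 / 25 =4.68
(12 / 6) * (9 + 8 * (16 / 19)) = 598 / 19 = 31.47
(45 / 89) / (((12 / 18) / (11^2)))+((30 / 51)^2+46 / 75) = 357762457 / 3858150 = 92.73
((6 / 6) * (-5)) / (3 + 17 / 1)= -1 / 4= -0.25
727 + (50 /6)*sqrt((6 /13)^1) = 25*sqrt(78) /39 + 727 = 732.66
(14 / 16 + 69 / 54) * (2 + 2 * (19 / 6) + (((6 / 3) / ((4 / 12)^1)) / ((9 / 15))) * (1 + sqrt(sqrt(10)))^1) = 775 * 10^(1 / 4) / 36 + 8525 / 216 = 77.75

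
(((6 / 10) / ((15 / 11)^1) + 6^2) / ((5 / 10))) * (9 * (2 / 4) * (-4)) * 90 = -590328 / 5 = -118065.60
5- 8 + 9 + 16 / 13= 94 / 13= 7.23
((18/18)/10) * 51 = 51/10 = 5.10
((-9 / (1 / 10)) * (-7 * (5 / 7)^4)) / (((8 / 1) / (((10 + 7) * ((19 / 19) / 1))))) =478125 / 1372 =348.49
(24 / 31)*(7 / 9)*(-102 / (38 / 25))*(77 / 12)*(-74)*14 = 474643400 / 1767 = 268615.39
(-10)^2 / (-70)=-10 / 7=-1.43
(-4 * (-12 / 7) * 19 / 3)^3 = 28094464 / 343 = 81908.06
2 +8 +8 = 18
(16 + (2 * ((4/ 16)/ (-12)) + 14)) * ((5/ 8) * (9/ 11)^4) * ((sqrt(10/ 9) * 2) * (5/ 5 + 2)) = 53.07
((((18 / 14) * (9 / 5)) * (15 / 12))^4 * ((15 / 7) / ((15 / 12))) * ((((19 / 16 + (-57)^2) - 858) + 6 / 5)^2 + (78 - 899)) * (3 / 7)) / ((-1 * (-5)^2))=-14201242611962156649 / 1204725760000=-11787946.34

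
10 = 10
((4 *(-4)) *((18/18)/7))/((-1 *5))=16/35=0.46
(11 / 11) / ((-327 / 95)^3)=-857375 / 34965783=-0.02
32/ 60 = 0.53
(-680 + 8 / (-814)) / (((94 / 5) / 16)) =-11070560 / 19129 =-578.73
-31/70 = -0.44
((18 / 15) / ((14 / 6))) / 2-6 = -201 / 35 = -5.74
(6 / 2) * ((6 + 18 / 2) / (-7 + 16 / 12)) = -135 / 17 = -7.94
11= 11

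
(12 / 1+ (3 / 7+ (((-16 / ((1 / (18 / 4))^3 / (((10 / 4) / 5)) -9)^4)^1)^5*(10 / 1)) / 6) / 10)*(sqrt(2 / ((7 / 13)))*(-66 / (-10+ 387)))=-51841290597573801396410696780368559757888495031940990479632836319701061509031*sqrt(182) / 172124116828243652449079301999044162527684796548072922327866943454742431640625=-4.06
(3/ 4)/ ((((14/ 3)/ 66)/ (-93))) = -27621/ 28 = -986.46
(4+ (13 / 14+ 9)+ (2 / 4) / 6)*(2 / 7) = 1177 / 294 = 4.00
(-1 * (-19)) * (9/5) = 171/5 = 34.20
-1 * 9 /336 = -3 /112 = -0.03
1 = 1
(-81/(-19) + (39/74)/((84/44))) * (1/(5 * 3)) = 8935/29526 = 0.30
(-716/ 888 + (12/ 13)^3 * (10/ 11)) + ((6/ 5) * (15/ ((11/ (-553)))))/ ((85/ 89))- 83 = -42725336489/ 41457390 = -1030.58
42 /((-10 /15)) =-63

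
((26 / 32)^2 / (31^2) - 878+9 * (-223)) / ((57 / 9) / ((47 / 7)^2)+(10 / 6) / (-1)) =4703552952357 / 2488205824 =1890.34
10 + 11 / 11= 11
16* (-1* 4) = -64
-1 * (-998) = 998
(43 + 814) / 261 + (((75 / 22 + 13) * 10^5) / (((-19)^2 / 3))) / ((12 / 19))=61996927 / 2871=21594.19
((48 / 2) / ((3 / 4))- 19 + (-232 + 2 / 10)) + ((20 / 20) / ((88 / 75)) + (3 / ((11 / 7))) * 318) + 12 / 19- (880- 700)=1753717 / 8360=209.77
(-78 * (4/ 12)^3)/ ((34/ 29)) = -2.46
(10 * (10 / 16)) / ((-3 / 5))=-125 / 12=-10.42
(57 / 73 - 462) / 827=-33669 / 60371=-0.56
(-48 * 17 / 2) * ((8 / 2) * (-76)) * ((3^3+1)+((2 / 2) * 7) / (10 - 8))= 3907008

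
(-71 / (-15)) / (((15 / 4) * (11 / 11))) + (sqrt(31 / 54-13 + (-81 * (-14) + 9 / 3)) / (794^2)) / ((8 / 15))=5 * sqrt(364362) / 30260928 + 284 / 225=1.26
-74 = -74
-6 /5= -1.20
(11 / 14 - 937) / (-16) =58.51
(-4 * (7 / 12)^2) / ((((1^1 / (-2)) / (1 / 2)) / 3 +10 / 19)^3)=-1008273 / 5324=-189.38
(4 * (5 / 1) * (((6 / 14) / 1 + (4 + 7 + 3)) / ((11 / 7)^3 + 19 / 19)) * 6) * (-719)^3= -36790367041820 / 279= -131865114845.23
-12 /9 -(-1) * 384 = 382.67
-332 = -332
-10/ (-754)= 5/ 377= 0.01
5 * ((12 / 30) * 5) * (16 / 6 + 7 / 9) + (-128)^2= 147766 / 9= 16418.44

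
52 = 52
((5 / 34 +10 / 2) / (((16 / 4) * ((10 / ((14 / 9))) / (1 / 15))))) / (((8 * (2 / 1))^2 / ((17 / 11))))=49 / 608256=0.00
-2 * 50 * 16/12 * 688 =-275200/3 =-91733.33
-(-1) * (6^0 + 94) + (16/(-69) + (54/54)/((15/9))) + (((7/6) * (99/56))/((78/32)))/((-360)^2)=3695552893/38750400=95.37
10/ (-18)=-5/ 9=-0.56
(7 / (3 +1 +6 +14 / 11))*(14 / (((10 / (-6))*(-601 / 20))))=3234 / 18631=0.17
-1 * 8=-8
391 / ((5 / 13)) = 5083 / 5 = 1016.60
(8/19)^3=512/6859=0.07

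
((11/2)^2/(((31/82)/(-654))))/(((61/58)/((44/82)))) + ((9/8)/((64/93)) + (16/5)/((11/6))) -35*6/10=-1422666037863/53250560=-26716.45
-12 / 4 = -3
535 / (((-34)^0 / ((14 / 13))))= 7490 / 13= 576.15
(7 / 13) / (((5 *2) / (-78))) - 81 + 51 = -171 / 5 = -34.20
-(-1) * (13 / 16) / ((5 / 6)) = 39 / 40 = 0.98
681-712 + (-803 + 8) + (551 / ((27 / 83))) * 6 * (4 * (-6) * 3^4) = -19757482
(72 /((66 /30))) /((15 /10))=240 /11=21.82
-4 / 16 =-1 / 4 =-0.25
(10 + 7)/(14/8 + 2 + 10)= 68/55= 1.24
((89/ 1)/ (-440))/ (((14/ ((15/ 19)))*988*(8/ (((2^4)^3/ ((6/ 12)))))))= -0.01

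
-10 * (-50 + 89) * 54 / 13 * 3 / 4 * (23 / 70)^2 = -128547 / 980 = -131.17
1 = 1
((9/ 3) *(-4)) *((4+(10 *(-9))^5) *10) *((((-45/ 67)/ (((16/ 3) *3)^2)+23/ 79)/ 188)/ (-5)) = -1731350632002177/ 7960672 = -217488000.01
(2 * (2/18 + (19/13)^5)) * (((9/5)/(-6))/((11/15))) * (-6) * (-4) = -543748416/4084223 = -133.13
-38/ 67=-0.57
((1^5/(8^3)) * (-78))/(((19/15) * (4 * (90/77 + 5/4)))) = -9009/724736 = -0.01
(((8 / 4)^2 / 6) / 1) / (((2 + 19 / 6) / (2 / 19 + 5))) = 0.66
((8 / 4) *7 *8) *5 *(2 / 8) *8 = 1120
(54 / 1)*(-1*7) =-378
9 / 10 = 0.90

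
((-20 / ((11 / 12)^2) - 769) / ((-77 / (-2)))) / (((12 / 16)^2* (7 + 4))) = -3069728 / 922383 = -3.33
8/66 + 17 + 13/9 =1838/99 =18.57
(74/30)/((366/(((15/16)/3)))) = 37/17568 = 0.00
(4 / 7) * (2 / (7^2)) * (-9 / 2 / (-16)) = 9 / 1372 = 0.01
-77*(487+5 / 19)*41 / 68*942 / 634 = -6883077663 / 204782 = -33611.73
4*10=40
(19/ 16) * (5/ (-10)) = -0.59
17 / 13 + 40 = 41.31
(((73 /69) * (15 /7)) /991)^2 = 133225 /25456521601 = 0.00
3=3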